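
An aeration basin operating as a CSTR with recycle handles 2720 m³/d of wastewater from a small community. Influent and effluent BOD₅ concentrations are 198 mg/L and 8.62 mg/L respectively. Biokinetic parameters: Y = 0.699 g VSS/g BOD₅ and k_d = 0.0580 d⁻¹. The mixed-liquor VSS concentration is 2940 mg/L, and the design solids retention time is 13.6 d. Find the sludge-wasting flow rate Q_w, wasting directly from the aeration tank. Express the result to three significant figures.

From the SRT design equation V = Y Q (S₀−S) θ_c / [X (1 + k_d θ_c)] = 0.699 × 2720 × (198 − 8.62) × 13.6 / [2940 × (1 + 0.0580 × 13.6)] = 4.9×10^6 / 5259 = 931.1 m³.
With mixed-liquor wasting, θ_c = V/Q_w, so Q_w = V/θ_c = 931.1/13.6 = 68.47 m³/d.

Q_w ≈ 68.5 m³/d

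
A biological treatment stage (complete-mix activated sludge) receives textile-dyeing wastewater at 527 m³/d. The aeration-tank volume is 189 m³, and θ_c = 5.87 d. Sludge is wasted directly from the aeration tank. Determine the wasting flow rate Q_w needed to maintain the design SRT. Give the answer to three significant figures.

For wasting at MLVSS concentration, Q_w = V/θ_c = 189.0/5.87 = 32.20 m³/d.

Q_w ≈ 32.2 m³/d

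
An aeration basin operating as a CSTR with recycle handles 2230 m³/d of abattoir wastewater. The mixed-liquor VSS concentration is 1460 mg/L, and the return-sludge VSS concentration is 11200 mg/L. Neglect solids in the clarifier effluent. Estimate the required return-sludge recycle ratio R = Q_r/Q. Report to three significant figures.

Mass balance around the secondary clarifier (neglecting effluent solids): R = X / (X_r − X) = 1460 / (11200 − 1460) = 0.1499.

R ≈ 0.150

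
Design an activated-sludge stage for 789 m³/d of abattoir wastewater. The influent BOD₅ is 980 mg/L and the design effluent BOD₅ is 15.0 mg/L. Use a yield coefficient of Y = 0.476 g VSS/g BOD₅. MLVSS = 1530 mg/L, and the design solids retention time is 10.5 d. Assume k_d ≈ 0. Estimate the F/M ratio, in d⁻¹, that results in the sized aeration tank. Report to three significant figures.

V·X = Y·Q·ΔS·θ_c gives V = 0.476 × 789 × (980 − 15.0) × 10.5 / 1530 = 2487 m³.
F/M = applied load / biomass = Q·S₀/(V·X) = 789 × 980 / (2487 × 1530) = 0.2032 d⁻¹.

F/M ≈ 0.203 d⁻¹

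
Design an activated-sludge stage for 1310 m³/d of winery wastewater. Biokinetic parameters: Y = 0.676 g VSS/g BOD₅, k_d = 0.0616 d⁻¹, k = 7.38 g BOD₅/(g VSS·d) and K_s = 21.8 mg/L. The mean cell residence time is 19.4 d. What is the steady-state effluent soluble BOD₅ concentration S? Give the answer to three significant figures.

Effluent substrate depends only on kinetics and SRT: S = K_s(1 + k_d θ_c) / [θ_c(Yk − k_d) − 1] = 21.8 × (1 + 0.0616 × 19.4) / [19.4 × (0.676 × 7.38 − 0.0616) − 1] = 47.85 / 94.59 = 0.5059 mg/L.

S ≈ 0.506 mg/L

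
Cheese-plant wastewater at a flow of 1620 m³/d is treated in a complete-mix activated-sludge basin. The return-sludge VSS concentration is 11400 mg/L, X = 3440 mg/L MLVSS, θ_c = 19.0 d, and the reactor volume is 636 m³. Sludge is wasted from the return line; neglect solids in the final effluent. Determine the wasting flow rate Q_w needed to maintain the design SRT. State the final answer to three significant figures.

Q_w ≈ 10.1 m³/d

Wasting from the return line (neglecting effluent solids): Q_w = V·X / (θ_c·X_r) = 636.0 × 3440 / (19.0 × 11400) = 10.10 m³/d.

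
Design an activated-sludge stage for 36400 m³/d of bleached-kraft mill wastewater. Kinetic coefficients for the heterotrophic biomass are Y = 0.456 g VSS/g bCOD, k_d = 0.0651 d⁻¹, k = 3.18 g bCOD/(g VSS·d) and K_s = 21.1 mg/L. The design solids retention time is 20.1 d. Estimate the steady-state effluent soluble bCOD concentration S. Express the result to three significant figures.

From the Monod/SRT balance for a CMAS, S = K_s·(1+k_d θ_c)/[θ_c·(Y k − k_d) − 1] = 21.1 × (1 + 0.0651 × 20.1) / [20.1 × (0.456 × 3.18 − 0.0651) − 1] = 48.71 / 26.84 = 1.815 mg/L.

S ≈ 1.81 mg/L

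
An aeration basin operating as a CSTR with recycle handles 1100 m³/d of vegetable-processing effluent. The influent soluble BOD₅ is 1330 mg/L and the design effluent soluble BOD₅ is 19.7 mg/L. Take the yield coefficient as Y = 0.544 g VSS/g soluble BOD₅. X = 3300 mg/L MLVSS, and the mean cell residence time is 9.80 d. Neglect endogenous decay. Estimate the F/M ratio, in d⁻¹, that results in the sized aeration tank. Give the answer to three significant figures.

Biomass mass balance (decay neglected): V·X = Y·Q·(S₀ − S)·θ_c, so V = 0.544 × 1100 × (1330 − 19.7) × 9.80 / 3300 = 2328 m³.
F/M = Q·S₀ / (V·X) = 1100 × 1330 / (2328 × 3300) = 0.1904 g soluble BOD₅·(g VSS·d)⁻¹.

F/M ≈ 0.190 d⁻¹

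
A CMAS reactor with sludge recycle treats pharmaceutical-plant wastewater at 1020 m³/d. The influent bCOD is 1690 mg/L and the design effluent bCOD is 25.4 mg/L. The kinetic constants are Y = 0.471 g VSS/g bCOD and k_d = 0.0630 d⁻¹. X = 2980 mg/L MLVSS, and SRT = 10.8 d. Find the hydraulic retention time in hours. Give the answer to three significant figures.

τ ≈ 40.6 h

Rearranging the biomass balance for a CMAS with decay, V = Y·Q·ΔS·θ_c / [X·(1+k_d θ_c)] = 0.471 × 1020 × (1690 − 25.4) × 10.8 / [2980 × (1 + 0.0630 × 10.8)] = 8.64×10^6 / 5008 = 1725 m³.
Hydraulic retention time τ = V/Q = 1725 / 1020 = 1.691 d = 40.58 h.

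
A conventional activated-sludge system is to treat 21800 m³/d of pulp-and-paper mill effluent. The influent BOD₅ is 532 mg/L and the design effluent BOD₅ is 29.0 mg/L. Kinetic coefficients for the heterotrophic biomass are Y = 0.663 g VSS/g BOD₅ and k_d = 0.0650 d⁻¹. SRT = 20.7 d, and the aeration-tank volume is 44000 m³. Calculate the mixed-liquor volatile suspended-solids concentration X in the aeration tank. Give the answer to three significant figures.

X ≈ 1460 mg/L

X = Y·Q·ΔS·θ_c / [V·(1 + k_d θ_c)] = 0.663 × 21800 × (532 − 29.0) × 20.7 / [44000 × (1 + 0.0650 × 20.7)] = 1458 mg/L.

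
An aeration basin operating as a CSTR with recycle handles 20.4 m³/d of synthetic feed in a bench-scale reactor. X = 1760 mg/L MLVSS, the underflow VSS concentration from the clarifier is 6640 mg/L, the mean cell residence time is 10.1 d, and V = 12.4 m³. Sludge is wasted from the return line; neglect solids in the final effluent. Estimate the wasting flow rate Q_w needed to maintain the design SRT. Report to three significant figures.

Q_w ≈ 0.325 m³/d

Q_w = (V·X)/(θ_c X_r) = 12.40 × 1760 / (10.1 × 6640) = 0.3254 m³/d.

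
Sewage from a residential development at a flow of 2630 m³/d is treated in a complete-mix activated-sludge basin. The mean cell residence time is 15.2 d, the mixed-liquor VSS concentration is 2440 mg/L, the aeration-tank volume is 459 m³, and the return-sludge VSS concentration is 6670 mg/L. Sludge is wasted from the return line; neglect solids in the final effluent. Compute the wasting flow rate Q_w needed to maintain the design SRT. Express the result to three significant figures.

Wasting from the return line (neglecting effluent solids): Q_w = V·X / (θ_c·X_r) = 459.0 × 2440 / (15.2 × 6670) = 11.05 m³/d.

Q_w ≈ 11.0 m³/d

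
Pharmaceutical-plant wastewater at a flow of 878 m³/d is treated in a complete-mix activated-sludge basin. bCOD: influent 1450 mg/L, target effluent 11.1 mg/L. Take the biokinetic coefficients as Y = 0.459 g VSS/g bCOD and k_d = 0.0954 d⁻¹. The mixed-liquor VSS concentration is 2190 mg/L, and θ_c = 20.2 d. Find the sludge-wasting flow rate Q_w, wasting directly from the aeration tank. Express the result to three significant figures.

Rearranging the biomass balance for a CMAS with decay, V = Y·Q·ΔS·θ_c / [X·(1+k_d θ_c)] = 0.459 × 878 × (1450 − 11.1) × 20.2 / [2190 × (1 + 0.0954 × 20.2)] = 1.17×10^7 / 6410 = 1827 m³.
For wasting at MLVSS concentration, Q_w = V/θ_c = 1827/20.2 = 90.46 m³/d.

Q_w ≈ 90.5 m³/d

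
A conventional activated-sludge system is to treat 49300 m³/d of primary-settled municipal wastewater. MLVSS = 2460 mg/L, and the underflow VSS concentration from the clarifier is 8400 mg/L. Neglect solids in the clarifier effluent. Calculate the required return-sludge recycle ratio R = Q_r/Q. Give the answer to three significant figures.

R ≈ 0.414

Mass balance around the secondary clarifier (neglecting effluent solids): R = X / (X_r − X) = 2460 / (8400 − 2460) = 0.4141.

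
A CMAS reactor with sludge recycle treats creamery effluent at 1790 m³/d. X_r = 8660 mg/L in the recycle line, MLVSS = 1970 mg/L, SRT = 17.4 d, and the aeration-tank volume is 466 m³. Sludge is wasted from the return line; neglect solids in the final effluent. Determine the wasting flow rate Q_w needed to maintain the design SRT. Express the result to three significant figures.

Q_w = (V·X)/(θ_c X_r) = 466.0 × 1970 / (17.4 × 8660) = 6.092 m³/d.

Q_w ≈ 6.09 m³/d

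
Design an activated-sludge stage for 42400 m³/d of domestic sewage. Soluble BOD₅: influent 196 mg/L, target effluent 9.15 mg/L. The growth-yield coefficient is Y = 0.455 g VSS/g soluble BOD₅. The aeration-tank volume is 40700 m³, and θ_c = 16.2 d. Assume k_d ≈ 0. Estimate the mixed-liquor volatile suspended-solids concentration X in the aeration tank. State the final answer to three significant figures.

X ≈ 1430 mg/L

Without decay, X = Y Q (S₀−S) θ_c / V = 0.455 × 42400 × (196 − 9.15) × 16.2 / 40700 = 1435 mg/L.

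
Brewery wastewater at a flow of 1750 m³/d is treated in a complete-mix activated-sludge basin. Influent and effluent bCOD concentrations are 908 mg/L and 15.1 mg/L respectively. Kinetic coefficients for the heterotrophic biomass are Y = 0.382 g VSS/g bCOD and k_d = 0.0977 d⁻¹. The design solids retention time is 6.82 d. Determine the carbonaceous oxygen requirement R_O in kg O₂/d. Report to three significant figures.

Correct the yield for decay: Y_obs = Y/(1 + k_d θ_c) = 0.382 / (1 + 0.0977 × 6.82) = 0.382 / 1.666 = 0.2292.
ΔS = 908 − 15.1 = 892.9 mg/L, so the substrate removal rate is 1750 × 892.9/1000 = 1563 kg bCOD/d.
Biomass synthesised: P_X = Y_obs × 1563 = 358.2 kg VSS/d.
R_O = Q·ΔS − 1.42 P_X = 1563 − 508.7 = 1054 kg O₂/d.

R_O ≈ 1050 kg O₂/d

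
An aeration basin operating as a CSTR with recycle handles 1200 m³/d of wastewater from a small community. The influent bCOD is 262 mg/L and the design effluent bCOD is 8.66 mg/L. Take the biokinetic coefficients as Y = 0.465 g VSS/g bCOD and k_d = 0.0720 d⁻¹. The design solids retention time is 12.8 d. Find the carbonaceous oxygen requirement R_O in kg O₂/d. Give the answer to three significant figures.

Observed yield with endogenous decay: Y_obs = Y / (1 + k_d·θ_c) = 0.465 / (1 + 0.0720 × 12.8) = 0.465 / 1.922 = 0.2420 g VSS/g bCOD.
Substrate removed = Q·(S₀ − S) = 1200 m³/d × (262 − 8.66) g/m³ = 3.04×10^5 g/d = 304.0 kg/d.
Net sludge production P_X = 0.2420 × 304.0 = 73.57 kg VSS/d.
R_O = Q·(S₀ − S) − 1.42·P_X = 304.0 − 1.42 × 73.57 = 199.5 kg O₂/d.

R_O ≈ 200 kg O₂/d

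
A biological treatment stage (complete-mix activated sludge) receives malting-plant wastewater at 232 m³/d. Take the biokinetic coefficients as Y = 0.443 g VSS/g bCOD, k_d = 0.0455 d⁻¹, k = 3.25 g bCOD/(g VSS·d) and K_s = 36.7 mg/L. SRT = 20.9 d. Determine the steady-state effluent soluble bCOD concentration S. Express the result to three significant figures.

S ≈ 2.54 mg/L

Effluent substrate depends only on kinetics and SRT: S = K_s(1 + k_d θ_c) / [θ_c(Yk − k_d) − 1] = 36.7 × (1 + 0.0455 × 20.9) / [20.9 × (0.443 × 3.25 − 0.0455) − 1] = 71.60 / 28.14 = 2.544 mg/L.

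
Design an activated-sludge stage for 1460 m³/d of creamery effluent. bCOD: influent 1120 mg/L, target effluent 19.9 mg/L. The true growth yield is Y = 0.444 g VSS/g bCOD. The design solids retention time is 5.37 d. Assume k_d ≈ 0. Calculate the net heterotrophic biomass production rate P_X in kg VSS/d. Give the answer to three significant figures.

Since k_d ≈ 0, Y_obs = Y = 0.444 g VSS/g bCOD.
Q·(S₀ − S) = 1460 × (1120 − 19.9) × 10⁻³ = 1606 kg/d removed.
So the net sludge growth is P_X = 0.4440 × 1606 = 713.1 kg VSS/d.

P_X ≈ 713 kg VSS/d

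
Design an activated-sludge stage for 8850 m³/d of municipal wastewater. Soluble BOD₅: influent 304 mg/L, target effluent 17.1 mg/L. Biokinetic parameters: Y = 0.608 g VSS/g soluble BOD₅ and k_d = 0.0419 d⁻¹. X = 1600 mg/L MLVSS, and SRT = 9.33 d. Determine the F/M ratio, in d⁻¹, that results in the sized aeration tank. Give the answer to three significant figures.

F/M ≈ 0.260 d⁻¹

Steady-state biomass mass balance: V·X·(1 + k_d·θ_c) = Y·Q·(S₀ − S)·θ_c, so V = 0.608 × 8850 × (304 − 17.1) × 9.33 / [1600 × (1 + 0.0419 × 9.33)] = 1.44×10^7 / 2225 = 6472 m³.
Food-to-microorganism ratio F/M = Q S₀ / (V X) = 8850 × 304 / (6472 × 1600) = 0.2598 d⁻¹.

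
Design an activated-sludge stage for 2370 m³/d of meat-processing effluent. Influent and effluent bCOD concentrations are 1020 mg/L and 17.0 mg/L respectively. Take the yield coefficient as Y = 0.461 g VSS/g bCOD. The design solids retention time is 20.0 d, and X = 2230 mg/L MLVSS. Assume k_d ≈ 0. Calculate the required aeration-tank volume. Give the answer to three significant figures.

V ≈ 9830 m³

With k_d = 0 the design equation reduces to V = Y Q (S₀−S) θ_c / X = 0.461 × 2370 × (1020 − 17.0) × 20.0 / 2230 = 9828 m³.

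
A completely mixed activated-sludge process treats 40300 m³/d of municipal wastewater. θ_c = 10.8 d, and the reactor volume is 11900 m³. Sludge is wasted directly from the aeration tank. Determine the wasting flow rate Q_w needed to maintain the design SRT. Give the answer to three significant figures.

Q_w ≈ 1100 m³/d

Wasting from the aeration tank: Q_w = V / θ_c = 11900 / 10.8 = 1102 m³/d.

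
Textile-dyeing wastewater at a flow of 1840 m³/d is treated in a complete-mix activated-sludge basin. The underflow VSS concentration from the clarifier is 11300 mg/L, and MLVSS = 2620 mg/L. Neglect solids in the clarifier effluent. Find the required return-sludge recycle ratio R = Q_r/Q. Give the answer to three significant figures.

Mass balance around the secondary clarifier (neglecting effluent solids): R = X / (X_r − X) = 2620 / (11300 − 2620) = 0.3018.

R ≈ 0.302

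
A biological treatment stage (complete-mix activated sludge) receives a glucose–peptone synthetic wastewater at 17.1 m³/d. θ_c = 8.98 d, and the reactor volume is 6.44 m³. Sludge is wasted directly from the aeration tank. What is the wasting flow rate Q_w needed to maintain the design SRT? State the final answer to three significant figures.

Q_w ≈ 0.717 m³/d

Wasting from the aeration tank: Q_w = V / θ_c = 6.440 / 8.98 = 0.7171 m³/d.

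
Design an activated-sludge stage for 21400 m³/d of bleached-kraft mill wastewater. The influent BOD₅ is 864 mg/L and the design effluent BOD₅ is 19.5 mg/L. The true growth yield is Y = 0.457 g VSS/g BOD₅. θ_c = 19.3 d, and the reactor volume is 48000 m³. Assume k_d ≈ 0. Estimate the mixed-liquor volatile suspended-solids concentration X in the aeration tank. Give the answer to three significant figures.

From V·X = Y·Q·(S₀ − S)·θ_c (decay neglected): X = 0.457 × 21400 × (864 − 19.5) × 19.3 / 48000 = 3321 mg/L.

X ≈ 3320 mg/L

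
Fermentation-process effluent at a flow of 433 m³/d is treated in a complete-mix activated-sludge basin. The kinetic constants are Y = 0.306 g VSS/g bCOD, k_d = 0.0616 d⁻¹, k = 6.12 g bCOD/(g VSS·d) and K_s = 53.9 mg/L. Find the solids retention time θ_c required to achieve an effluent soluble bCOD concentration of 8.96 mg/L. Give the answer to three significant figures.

θ_c ≈ 4.87 d

From 1/θ_c = Y·k·S/(K_s + S) − k_d: Y·k·S/(K_s+S) = 0.306 × 6.12 × 8.96 / (53.9 + 8.96) = 0.2669 d⁻¹.
Then 1/θ_c = μ − k_d = 0.2669 − 0.0616 = 0.2053 d⁻¹, giving θ_c = 4.870 d.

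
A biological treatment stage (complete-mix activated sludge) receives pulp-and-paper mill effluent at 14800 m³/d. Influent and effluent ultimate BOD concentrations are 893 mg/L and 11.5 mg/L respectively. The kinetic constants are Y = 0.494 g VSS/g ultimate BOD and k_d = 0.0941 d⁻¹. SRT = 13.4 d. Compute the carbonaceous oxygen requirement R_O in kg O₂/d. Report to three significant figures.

Correct the yield for decay: Y_obs = Y/(1 + k_d θ_c) = 0.494 / (1 + 0.0941 × 13.4) = 0.494 / 2.261 = 0.2185.
Mass of ultimate BOD removed per day: Q(S₀ − S) = 14800 × 881.5 g/m³ = 13046 kg/d.
P_X = Y_obs·Q·(S₀ − S) = 0.2185 × 13046 = 2851 kg VSS/d.
R_O = Q·ΔS − 1.42 P_X = 13046 − 4048 = 8998 kg O₂/d.

R_O ≈ 9000 kg O₂/d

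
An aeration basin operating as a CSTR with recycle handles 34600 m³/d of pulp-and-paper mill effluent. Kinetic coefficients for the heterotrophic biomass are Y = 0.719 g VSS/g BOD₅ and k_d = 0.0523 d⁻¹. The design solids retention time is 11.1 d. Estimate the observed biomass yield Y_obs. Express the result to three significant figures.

Y_obs = Y / (1 + k_d θ_c) = 0.719 / (1 + 0.0523 × 11.1) = 0.719 / 1.581 = 0.4549.

Y_obs ≈ 0.455 g VSS/g BOD₅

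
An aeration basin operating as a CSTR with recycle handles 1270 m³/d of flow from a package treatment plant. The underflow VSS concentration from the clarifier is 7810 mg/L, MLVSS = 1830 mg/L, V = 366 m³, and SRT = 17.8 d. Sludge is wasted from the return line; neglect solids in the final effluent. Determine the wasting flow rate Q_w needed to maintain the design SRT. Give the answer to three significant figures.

θ_c = V·X/(Q_w·X_r) when wasting from the recycle, so Q_w = V·X/(θ_c·X_r) = 366.0 × 1830 / (17.8 × 7810) = 4.818 m³/d.

Q_w ≈ 4.82 m³/d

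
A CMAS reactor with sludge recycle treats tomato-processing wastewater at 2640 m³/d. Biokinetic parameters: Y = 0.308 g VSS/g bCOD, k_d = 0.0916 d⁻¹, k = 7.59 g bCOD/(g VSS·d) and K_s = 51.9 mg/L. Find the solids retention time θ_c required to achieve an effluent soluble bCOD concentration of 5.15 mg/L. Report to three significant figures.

At the target effluent, Y k S/(K_s+S) = 0.308×7.59×5.15/57.05 = 0.2110 d⁻¹.
1/θ_c = 0.2110 − 0.0916 = 0.1194 d⁻¹, so θ_c = 8.373 d.

θ_c ≈ 8.37 d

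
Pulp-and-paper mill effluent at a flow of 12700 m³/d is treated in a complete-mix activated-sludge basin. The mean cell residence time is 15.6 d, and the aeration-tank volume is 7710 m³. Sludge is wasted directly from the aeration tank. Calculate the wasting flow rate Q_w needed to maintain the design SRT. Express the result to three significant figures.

For wasting at MLVSS concentration, Q_w = V/θ_c = 7710/15.6 = 494.2 m³/d.

Q_w ≈ 494 m³/d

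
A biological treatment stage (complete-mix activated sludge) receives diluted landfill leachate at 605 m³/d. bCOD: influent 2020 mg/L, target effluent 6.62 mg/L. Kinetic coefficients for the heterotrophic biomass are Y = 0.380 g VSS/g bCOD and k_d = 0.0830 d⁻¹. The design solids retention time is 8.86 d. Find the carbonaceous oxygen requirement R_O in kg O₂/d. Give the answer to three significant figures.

Observed yield with endogenous decay: Y_obs = Y / (1 + k_d·θ_c) = 0.380 / (1 + 0.0830 × 8.86) = 0.380 / 1.735 = 0.2190 g VSS/g bCOD.
Substrate removed = Q·(S₀ − S) = 605 m³/d × (2020 − 6.62) g/m³ = 1.22×10^6 g/d = 1218 kg/d.
Biomass synthesised: P_X = Y_obs × 1218 = 266.7 kg VSS/d.
R_O = Q·ΔS − 1.42 P_X = 1218 − 378.8 = 839.3 kg O₂/d.

R_O ≈ 839 kg O₂/d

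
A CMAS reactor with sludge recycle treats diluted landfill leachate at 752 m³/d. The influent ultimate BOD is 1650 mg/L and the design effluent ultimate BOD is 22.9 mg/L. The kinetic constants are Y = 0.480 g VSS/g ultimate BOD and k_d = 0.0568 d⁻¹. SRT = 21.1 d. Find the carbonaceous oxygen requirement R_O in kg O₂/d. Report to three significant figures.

Y_obs = Y / (1 + k_d θ_c) = 0.480 / (1 + 0.0568 × 21.1) = 0.480 / 2.198 = 0.2183.
Mass of ultimate BOD removed per day: Q(S₀ − S) = 752 × 1627 g/m³ = 1224 kg/d.
Biomass synthesised: P_X = Y_obs × 1224 = 267.1 kg VSS/d.
R_O = Q·(S₀ − S) − 1.42·P_X = 1224 − 1.42 × 267.1 = 844.2 kg O₂/d.

R_O ≈ 844 kg O₂/d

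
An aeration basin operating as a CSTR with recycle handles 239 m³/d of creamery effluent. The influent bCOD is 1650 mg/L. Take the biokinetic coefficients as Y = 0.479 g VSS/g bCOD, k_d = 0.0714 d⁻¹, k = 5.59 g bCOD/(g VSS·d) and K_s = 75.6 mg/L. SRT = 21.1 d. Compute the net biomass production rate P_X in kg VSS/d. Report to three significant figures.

P_X ≈ 75.2 kg VSS/d

From the Monod/SRT balance for a CMAS, S = K_s·(1+k_d θ_c)/[θ_c·(Y k − k_d) − 1] = 75.6 × (1 + 0.0714 × 21.1) / [21.1 × (0.479 × 5.59 − 0.0714) − 1] = 189.5 / 53.99 = 3.510 mg/L.
Y_obs = Y / (1 + k_d θ_c) = 0.479 / (1 + 0.0714 × 21.1) = 0.479 / 2.507 = 0.1911.
Q·(S₀ − S) = 239 × (1650 − 3.51) × 10⁻³ = 393.5 kg/d removed.
Net biomass production P_X = Y_obs × Q·(S₀ − S) = 0.1911 × 393.5 = 75.20 kg VSS/d.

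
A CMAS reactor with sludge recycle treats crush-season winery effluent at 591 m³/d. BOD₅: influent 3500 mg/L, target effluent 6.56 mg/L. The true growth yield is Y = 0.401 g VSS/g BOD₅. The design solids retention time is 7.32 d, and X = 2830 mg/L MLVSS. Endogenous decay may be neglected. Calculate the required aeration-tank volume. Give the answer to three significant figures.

V ≈ 2140 m³

Biomass mass balance (decay neglected): V·X = Y·Q·(S₀ − S)·θ_c, so V = 0.401 × 591 × (3500 − 6.56) × 7.32 / 2830 = 2141 m³.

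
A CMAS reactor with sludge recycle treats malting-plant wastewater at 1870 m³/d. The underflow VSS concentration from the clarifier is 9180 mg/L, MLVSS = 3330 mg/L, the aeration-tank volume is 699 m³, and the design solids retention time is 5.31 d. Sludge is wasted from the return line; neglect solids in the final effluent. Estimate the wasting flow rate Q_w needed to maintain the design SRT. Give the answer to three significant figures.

Q_w ≈ 47.8 m³/d

Q_w = (V·X)/(θ_c X_r) = 699.0 × 3330 / (5.31 × 9180) = 47.75 m³/d.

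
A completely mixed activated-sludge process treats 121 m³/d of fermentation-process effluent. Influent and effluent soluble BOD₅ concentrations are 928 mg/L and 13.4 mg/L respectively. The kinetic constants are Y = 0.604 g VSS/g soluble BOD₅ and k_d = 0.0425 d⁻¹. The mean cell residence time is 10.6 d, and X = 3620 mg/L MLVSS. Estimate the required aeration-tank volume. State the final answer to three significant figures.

V ≈ 135 m³

Steady-state biomass mass balance: V·X·(1 + k_d·θ_c) = Y·Q·(S₀ − S)·θ_c, so V = 0.604 × 121 × (928 − 13.4) × 10.6 / [3620 × (1 + 0.0425 × 10.6)] = 7.09×10^5 / 5251 = 134.9 m³.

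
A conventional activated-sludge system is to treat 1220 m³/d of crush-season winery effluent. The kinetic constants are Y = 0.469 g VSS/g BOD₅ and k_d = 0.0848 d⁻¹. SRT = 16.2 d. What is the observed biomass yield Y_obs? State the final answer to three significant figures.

Y_obs ≈ 0.198 g VSS/g BOD₅

Observed yield with endogenous decay: Y_obs = Y / (1 + k_d·θ_c) = 0.469 / (1 + 0.0848 × 16.2) = 0.469 / 2.374 = 0.1976 g VSS/g BOD₅.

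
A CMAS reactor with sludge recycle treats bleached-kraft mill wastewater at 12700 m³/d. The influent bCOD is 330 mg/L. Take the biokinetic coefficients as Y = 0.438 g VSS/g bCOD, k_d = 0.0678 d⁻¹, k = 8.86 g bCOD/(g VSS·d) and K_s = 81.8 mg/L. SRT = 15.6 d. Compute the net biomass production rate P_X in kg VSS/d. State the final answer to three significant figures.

From the Monod/SRT balance for a CMAS, S = K_s·(1+k_d θ_c)/[θ_c·(Y k − k_d) − 1] = 81.8 × (1 + 0.0678 × 15.6) / [15.6 × (0.438 × 8.86 − 0.0678) − 1] = 168.3 / 58.48 = 2.878 mg/L.
Correct the yield for decay: Y_obs = Y/(1 + k_d θ_c) = 0.438 / (1 + 0.0678 × 15.6) = 0.438 / 2.058 = 0.2129.
ΔS = 330 − 2.88 = 327.1 mg/L, so the substrate removal rate is 12700 × 327.1/1000 = 4154 kg bCOD/d.
Net biomass production P_X = Y_obs × Q·(S₀ − S) = 0.2129 × 4154 = 884.3 kg VSS/d.

P_X ≈ 884 kg VSS/d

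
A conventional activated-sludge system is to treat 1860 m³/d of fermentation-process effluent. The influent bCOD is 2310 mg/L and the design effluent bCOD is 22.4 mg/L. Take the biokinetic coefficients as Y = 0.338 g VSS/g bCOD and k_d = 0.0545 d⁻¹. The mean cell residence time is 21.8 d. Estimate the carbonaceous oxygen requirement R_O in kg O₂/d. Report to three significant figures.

The observed yield is Y_obs = Y/(1 + k_d·θ_c) = 0.338 / (1 + 0.0545 × 21.8) = 0.338 / 2.188 = 0.1545 g VSS per g bCOD removed.
Substrate removed = Q·(S₀ − S) = 1860 m³/d × (2310 − 22.4) g/m³ = 4.25×10^6 g/d = 4255 kg/d.
Biomass synthesised: P_X = Y_obs × 4255 = 657.3 kg VSS/d.
R_O = Q·(S₀ − S) − 1.42·P_X = 4255 − 1.42 × 657.3 = 3322 kg O₂/d.

R_O ≈ 3320 kg O₂/d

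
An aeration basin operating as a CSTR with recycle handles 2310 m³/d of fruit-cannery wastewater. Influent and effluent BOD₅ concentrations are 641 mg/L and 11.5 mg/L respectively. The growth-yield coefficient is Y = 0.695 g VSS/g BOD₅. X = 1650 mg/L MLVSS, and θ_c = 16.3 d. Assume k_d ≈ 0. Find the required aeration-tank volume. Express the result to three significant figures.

V ≈ 9980 m³

With k_d = 0 the design equation reduces to V = Y Q (S₀−S) θ_c / X = 0.695 × 2310 × (641 − 11.5) × 16.3 / 1650 = 9984 m³.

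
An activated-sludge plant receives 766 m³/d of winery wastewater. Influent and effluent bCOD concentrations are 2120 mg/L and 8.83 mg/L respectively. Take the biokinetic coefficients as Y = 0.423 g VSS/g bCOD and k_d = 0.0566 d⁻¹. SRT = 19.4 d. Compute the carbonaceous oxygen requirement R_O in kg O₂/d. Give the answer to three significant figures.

R_O ≈ 1150 kg O₂/d

The observed yield is Y_obs = Y/(1 + k_d·θ_c) = 0.423 / (1 + 0.0566 × 19.4) = 0.423 / 2.098 = 0.2016 g VSS per g bCOD removed.
Q·(S₀ − S) = 766 × (2120 − 8.83) × 10⁻³ = 1617 kg/d removed.
P_X = Y_obs·Q·(S₀ − S) = 0.2016 × 1617 = 326.0 kg VSS/d.
R_O = Q·(S₀ − S) − 1.42·P_X = 1617 − 1.42 × 326.0 = 1154 kg O₂/d.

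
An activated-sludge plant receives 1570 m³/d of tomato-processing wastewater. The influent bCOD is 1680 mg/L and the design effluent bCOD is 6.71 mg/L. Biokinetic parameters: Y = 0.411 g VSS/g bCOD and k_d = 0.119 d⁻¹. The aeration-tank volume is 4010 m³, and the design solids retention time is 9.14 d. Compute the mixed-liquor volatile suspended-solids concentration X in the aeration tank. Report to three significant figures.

X ≈ 1180 mg/L

Solving the biomass balance for X: X = Y Q (S₀−S) θ_c / [V (1+k_d θ_c)] = 0.411 × 1570 × (1680 − 6.71) × 9.14 / [4010 × (1 + 0.119 × 9.14)] = 1179 mg/L.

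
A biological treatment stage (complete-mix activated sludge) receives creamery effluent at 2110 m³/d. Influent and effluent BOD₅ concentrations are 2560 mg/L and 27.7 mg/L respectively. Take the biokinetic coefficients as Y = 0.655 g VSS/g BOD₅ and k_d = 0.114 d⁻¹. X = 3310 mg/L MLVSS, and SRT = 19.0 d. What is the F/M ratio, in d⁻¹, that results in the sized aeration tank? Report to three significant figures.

F/M ≈ 0.257 d⁻¹

Steady-state biomass mass balance: V·X·(1 + k_d·θ_c) = Y·Q·(S₀ − S)·θ_c, so V = 0.655 × 2110 × (2560 − 27.7) × 19.0 / [3310 × (1 + 0.114 × 19.0)] = 6.65×10^7 / 10479 = 6345 m³.
Food-to-microorganism ratio F/M = Q S₀ / (V X) = 2110 × 2560 / (6345 × 3310) = 0.2572 d⁻¹.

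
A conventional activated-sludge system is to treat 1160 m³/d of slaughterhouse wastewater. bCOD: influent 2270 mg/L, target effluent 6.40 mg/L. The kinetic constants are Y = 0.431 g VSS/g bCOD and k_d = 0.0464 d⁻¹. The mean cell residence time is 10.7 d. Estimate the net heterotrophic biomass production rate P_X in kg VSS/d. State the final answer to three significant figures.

Observed yield with endogenous decay: Y_obs = Y / (1 + k_d·θ_c) = 0.431 / (1 + 0.0464 × 10.7) = 0.431 / 1.496 = 0.2880 g VSS/g bCOD.
Mass of bCOD removed per day: Q(S₀ − S) = 1160 × 2264 g/m³ = 2626 kg/d.
P_X = Y_obs · Q(S₀ − S) = 0.2880 × 2626 = 756.2 kg VSS/d.

P_X ≈ 756 kg VSS/d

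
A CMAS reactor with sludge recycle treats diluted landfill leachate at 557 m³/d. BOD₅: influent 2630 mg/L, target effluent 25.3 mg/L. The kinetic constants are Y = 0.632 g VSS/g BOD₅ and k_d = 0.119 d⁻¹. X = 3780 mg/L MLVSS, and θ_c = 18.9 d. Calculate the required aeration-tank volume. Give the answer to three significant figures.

V ≈ 1410 m³

Steady-state biomass mass balance: V·X·(1 + k_d·θ_c) = Y·Q·(S₀ − S)·θ_c, so V = 0.632 × 557 × (2630 − 25.3) × 18.9 / [3780 × (1 + 0.119 × 18.9)] = 1.73×10^7 / 12282 = 1411 m³.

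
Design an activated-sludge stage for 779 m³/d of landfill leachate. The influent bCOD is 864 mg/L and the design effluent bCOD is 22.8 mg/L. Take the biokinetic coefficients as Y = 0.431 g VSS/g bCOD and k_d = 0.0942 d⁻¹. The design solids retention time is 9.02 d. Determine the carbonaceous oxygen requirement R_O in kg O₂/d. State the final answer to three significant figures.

R_O ≈ 438 kg O₂/d

Correct the yield for decay: Y_obs = Y/(1 + k_d θ_c) = 0.431 / (1 + 0.0942 × 9.02) = 0.431 / 1.850 = 0.2330.
Substrate removed = Q·(S₀ − S) = 779 m³/d × (864 − 22.8) g/m³ = 6.55×10^5 g/d = 655.3 kg/d.
P_X = Y_obs·Q·(S₀ − S) = 0.2330 × 655.3 = 152.7 kg VSS/d.
R_O = Q·ΔS − 1.42 P_X = 655.3 − 216.8 = 438.5 kg O₂/d.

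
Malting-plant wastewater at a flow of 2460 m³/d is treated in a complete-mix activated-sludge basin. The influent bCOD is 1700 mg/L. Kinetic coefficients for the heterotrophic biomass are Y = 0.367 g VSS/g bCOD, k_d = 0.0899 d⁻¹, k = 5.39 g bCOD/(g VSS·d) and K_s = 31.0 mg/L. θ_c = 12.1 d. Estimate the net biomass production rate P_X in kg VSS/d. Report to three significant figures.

Effluent substrate depends only on kinetics and SRT: S = K_s(1 + k_d θ_c) / [θ_c(Yk − k_d) − 1] = 31.0 × (1 + 0.0899 × 12.1) / [12.1 × (0.367 × 5.39 − 0.0899) − 1] = 64.72 / 21.85 = 2.962 mg/L.
The observed yield is Y_obs = Y/(1 + k_d·θ_c) = 0.367 / (1 + 0.0899 × 12.1) = 0.367 / 2.088 = 0.1758 g VSS per g bCOD removed.
ΔS = 1700 − 2.96 = 1697 mg/L, so the substrate removal rate is 2460 × 1697/1000 = 4175 kg bCOD/d.
Net biomass production P_X = Y_obs × Q·(S₀ − S) = 0.1758 × 4175 = 733.8 kg VSS/d.

P_X ≈ 734 kg VSS/d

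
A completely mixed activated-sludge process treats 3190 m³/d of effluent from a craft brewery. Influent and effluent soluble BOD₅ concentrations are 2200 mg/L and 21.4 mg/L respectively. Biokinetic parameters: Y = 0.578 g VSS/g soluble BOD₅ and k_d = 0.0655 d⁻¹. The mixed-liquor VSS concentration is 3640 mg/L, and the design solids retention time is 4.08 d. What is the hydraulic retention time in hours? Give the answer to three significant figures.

τ ≈ 26.7 h

From the SRT design equation V = Y Q (S₀−S) θ_c / [X (1 + k_d θ_c)] = 0.578 × 3190 × (2200 − 21.4) × 4.08 / [3640 × (1 + 0.0655 × 4.08)] = 1.64×10^7 / 4613 = 3553 m³.
τ = V/Q = 3553/3190 = 1.114 d, or 26.73 h.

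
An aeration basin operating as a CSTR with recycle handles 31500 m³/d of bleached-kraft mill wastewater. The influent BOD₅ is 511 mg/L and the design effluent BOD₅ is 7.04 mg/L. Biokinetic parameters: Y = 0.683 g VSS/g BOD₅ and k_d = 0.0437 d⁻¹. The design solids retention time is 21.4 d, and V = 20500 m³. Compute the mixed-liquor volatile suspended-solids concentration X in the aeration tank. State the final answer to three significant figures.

From V·X·(1 + k_d·θ_c) = Y·Q·(S₀ − S)·θ_c: X = 0.683 × 31500 × (511 − 7.04) × 21.4 / [20500 × (1 + 0.0437 × 21.4)] = 5849 mg/L.

X ≈ 5850 mg/L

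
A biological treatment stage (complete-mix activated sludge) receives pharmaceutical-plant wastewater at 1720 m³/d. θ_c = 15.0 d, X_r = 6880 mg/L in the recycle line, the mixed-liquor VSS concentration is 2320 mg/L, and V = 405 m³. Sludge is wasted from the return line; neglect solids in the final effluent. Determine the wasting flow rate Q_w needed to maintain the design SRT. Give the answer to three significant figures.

Q_w ≈ 9.10 m³/d

Q_w = (V·X)/(θ_c X_r) = 405.0 × 2320 / (15.0 × 6880) = 9.105 m³/d.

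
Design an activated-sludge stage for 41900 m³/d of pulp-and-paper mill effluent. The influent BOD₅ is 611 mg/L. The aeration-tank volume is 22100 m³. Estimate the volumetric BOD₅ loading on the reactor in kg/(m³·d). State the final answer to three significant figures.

Applied BOD₅ load per unit volume = Q·S₀/V = (41900 × 611/1000)/22100 = 1.158 kg BOD₅·m⁻³·d⁻¹.

L_v ≈ 1.16 kg BOD₅/(m³·d)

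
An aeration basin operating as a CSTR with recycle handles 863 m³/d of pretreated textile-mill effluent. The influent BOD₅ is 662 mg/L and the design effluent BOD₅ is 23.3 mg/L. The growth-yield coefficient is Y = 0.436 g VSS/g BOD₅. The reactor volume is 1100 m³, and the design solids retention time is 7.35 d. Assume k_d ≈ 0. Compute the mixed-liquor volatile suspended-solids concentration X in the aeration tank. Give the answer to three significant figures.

Without decay, X = Y Q (S₀−S) θ_c / V = 0.436 × 863 × (662 − 23.3) × 7.35 / 1100 = 1606 mg/L.

X ≈ 1610 mg/L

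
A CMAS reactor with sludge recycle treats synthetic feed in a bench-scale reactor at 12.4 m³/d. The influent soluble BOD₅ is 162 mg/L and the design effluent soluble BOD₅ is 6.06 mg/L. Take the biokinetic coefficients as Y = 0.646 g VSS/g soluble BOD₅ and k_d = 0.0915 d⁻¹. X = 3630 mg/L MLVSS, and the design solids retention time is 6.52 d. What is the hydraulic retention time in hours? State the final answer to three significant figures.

τ ≈ 2.72 h

Rearranging the biomass balance for a CMAS with decay, V = Y·Q·ΔS·θ_c / [X·(1+k_d θ_c)] = 0.646 × 12.4 × (162 − 6.06) × 6.52 / [3630 × (1 + 0.0915 × 6.52)] = 8.14×10^3 / 5796 = 1.405 m³.
HRT = V/Q = 1.405 m³ / 12.4 m³·d⁻¹ = 0.1133 d × 24 = 2.720 h.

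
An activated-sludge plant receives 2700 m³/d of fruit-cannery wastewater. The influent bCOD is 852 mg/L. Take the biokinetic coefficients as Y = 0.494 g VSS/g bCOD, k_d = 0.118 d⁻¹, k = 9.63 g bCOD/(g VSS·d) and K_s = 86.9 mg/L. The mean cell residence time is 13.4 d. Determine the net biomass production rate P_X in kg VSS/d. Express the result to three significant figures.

P_X ≈ 438 kg VSS/d

For a completely mixed reactor with recycle the Lawrence–McCarty relation gives S = K_s·(1 + k_d·θ_c) / [θ_c·(Y·k − k_d) − 1] = 86.9 × (1 + 0.118 × 13.4) / [13.4 × (0.494 × 9.63 − 0.118) − 1] = 224.3 / 61.17 = 3.667 mg/L.
Y_obs = Y / (1 + k_d θ_c) = 0.494 / (1 + 0.118 × 13.4) = 0.494 / 2.581 = 0.1914.
ΔS = 852 − 3.67 = 848.3 mg/L, so the substrate removal rate is 2700 × 848.3/1000 = 2290 kg bCOD/d.
P_X = Y_obs · Q(S₀ − S) = 0.1914 × 2290 = 438.4 kg VSS/d.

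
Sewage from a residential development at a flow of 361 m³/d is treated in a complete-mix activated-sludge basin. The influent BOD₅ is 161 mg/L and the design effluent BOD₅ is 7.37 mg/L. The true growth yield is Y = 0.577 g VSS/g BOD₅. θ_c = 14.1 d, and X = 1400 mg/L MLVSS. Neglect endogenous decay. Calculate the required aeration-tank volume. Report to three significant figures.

V ≈ 322 m³

V·X = Y·Q·ΔS·θ_c gives V = 0.577 × 361 × (161 − 7.37) × 14.1 / 1400 = 322.3 m³.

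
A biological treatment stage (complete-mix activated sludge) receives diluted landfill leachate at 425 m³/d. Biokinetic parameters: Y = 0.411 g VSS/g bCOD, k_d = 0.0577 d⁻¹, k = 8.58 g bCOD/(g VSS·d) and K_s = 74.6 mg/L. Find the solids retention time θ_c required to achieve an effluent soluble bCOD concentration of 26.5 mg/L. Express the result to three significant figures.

θ_c ≈ 1.15 d

At the target effluent, Y k S/(K_s+S) = 0.411×8.58×26.5/101.1 = 0.9243 d⁻¹.
Then 1/θ_c = μ − k_d = 0.9243 − 0.0577 = 0.8666 d⁻¹, giving θ_c = 1.154 d.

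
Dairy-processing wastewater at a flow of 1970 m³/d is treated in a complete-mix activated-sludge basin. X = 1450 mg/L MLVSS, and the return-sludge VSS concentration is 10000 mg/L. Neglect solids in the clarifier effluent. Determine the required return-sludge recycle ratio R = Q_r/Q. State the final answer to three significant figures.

Solids balance on the clarifier gives (1+R)X = R·X_r, so R = X/(X_r − X) = 1450 / (10000 − 1450) = 0.1696.

R ≈ 0.170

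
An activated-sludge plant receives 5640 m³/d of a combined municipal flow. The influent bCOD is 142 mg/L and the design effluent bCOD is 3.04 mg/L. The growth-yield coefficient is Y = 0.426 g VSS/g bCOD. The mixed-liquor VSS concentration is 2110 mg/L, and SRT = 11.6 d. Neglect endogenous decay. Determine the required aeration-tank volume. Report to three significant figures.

With k_d = 0 the design equation reduces to V = Y Q (S₀−S) θ_c / X = 0.426 × 5640 × (142 − 3.04) × 11.6 / 2110 = 1835 m³.

V ≈ 1840 m³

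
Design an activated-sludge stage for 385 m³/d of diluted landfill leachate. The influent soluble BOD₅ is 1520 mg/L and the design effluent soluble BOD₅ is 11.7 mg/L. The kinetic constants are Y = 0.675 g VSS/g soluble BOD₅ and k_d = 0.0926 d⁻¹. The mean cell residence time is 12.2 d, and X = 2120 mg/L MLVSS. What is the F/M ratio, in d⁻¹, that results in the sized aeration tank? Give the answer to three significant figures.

Rearranging the biomass balance for a CMAS with decay, V = Y·Q·ΔS·θ_c / [X·(1+k_d θ_c)] = 0.675 × 385 × (1520 − 11.7) × 12.2 / [2120 × (1 + 0.0926 × 12.2)] = 4.78×10^6 / 4515 = 1059 m³.
Food-to-microorganism ratio F/M = Q S₀ / (V X) = 385 × 1520 / (1059 × 2120) = 0.2606 d⁻¹.

F/M ≈ 0.261 d⁻¹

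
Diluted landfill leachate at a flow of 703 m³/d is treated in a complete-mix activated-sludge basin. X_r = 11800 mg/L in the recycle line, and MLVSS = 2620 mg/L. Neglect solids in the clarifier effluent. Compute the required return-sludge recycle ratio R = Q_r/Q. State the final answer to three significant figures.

R = Q_r/Q = X/(X_r − X) = 2620 / (11800 − 2620) = 0.2854.

R ≈ 0.285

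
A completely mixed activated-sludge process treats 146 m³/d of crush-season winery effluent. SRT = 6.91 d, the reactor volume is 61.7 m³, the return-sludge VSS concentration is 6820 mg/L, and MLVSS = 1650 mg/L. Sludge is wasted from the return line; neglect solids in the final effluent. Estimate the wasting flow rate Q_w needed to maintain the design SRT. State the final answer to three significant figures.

Q_w ≈ 2.16 m³/d

Q_w = (V·X)/(θ_c X_r) = 61.70 × 1650 / (6.91 × 6820) = 2.160 m³/d.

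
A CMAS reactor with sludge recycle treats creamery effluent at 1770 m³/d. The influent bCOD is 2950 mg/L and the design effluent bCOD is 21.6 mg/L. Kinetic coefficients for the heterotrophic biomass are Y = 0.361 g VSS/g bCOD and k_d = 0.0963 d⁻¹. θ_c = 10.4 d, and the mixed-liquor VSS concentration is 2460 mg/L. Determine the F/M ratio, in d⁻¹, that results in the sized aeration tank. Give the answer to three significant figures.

F/M ≈ 0.537 d⁻¹

Steady-state biomass mass balance: V·X·(1 + k_d·θ_c) = Y·Q·(S₀ − S)·θ_c, so V = 0.361 × 1770 × (2950 − 21.6) × 10.4 / [2460 × (1 + 0.0963 × 10.4)] = 1.95×10^7 / 4924 = 3952 m³.
F/M = Q·S₀ / (V·X) = 1770 × 2950 / (3952 × 2460) = 0.5370 g bCOD·(g VSS·d)⁻¹.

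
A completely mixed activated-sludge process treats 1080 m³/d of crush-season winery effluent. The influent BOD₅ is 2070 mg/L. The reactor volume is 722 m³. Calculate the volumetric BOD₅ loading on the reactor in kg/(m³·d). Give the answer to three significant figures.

L_v ≈ 3.10 kg BOD₅/(m³·d)

Applied BOD₅ load per unit volume = Q·S₀/V = (1080 × 2070/1000)/722.0 = 3.096 kg BOD₅·m⁻³·d⁻¹.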